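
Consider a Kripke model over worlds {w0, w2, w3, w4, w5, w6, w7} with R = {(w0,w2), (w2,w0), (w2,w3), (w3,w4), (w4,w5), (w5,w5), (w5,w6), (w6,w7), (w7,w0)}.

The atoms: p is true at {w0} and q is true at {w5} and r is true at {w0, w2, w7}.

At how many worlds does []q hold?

1

w0: successors {w2}; q there: w2:F. ✗
w2: successors {w0, w3}; q there: w0:F, w3:F. ✗
w3: successors {w4}; q there: w4:F. ✗
w4: successors {w5}; q there: w5:T. ✓
w5: successors {w5, w6}; q there: w5:T, w6:F. ✗
w6: successors {w7}; q there: w7:F. ✗
w7: successors {w0}; q there: w0:F. ✗
Satisfying worlds: {w4}.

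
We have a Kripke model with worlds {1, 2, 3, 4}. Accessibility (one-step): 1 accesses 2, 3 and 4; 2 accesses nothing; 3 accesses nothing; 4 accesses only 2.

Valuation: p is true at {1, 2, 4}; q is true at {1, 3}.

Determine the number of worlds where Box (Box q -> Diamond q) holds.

2

1: successors {2, 3, 4}; Box q -> Diamond q there: 2:F, 3:F, 4:T. ✗
2: no successors, so Box (Box q -> Diamond q) holds vacuously. ✓
3: no successors, so Box (Box q -> Diamond q) holds vacuously. ✓
4: successors {2}; Box q -> Diamond q there: 2:F. ✗
Satisfying worlds: {2, 3}.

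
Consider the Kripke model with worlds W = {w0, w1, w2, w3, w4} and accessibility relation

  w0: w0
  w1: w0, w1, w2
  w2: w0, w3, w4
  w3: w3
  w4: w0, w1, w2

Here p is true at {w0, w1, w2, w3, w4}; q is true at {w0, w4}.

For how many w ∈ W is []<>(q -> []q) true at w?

5

w0: successors {w0}; <>(q -> []q) there: w0:T. ✓
w1: successors {w0, w1, w2}; <>(q -> []q) there: w0:T, w1:T, w2:T. ✓
w2: successors {w0, w3, w4}; <>(q -> []q) there: w0:T, w3:T, w4:T. ✓
w3: successors {w3}; <>(q -> []q) there: w3:T. ✓
w4: successors {w0, w1, w2}; <>(q -> []q) there: w0:T, w1:T, w2:T. ✓
Satisfying worlds: {w0, w1, w2, w3, w4}.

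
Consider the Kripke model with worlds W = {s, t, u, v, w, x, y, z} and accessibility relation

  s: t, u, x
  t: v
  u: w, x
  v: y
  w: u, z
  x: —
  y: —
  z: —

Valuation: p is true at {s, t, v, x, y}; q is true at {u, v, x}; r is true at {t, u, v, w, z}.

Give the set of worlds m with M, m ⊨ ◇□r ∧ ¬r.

s: ◇□r is T, ¬r is T. ✓
t: ◇□r is F, ¬r is F. ✗
u: ◇□r is T, ¬r is F. ✗
v: ◇□r is T, ¬r is F. ✗
w: ◇□r is T, ¬r is F. ✗
x: ◇□r is F, ¬r is T. ✗
y: ◇□r is F, ¬r is T. ✗
z: ◇□r is F, ¬r is F. ✗

{s}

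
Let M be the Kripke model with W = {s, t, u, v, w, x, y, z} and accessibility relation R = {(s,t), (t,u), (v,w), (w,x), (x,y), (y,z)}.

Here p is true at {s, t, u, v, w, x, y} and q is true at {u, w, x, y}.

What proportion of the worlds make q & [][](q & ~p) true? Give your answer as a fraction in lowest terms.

s: q is F, [][](q & ~p) is F. ✗
t: q is F, [][](q & ~p) is T. ✗
u: q is T, [][](q & ~p) is T. ✓
v: q is F, [][](q & ~p) is F. ✗
w: q is T, [][](q & ~p) is F. ✗
x: q is T, [][](q & ~p) is F. ✗
y: q is T, [][](q & ~p) is T. ✓
z: q is F, [][](q & ~p) is T. ✗
That's 2 of 8 worlds, so 2/8 = 1/4.

1/4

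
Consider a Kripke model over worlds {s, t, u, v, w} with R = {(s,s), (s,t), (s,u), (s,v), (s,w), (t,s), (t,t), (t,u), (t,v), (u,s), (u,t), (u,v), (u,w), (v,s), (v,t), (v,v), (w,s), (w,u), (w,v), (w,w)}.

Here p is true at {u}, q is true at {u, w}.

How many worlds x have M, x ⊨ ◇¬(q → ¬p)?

s: successors {s, t, u, v, w}; ¬(q → ¬p) there: s:F, t:F, u:T, v:F, w:F. ✓
t: successors {s, t, u, v}; ¬(q → ¬p) there: s:F, t:F, u:T, v:F. ✓
u: successors {s, t, v, w}; ¬(q → ¬p) there: s:F, t:F, v:F, w:F. ✗
v: successors {s, t, v}; ¬(q → ¬p) there: s:F, t:F, v:F. ✗
w: successors {s, u, v, w}; ¬(q → ¬p) there: s:F, u:T, v:F, w:F. ✓
Satisfying worlds: {s, t, w}.

3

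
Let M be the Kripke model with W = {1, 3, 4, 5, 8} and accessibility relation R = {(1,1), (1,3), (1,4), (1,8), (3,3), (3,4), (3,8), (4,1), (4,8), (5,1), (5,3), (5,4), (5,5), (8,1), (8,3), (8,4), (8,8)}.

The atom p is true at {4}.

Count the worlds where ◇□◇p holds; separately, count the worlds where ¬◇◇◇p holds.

For ◇□◇p:
1: successors {1, 3, 4, 8}; □◇p there: 1:F, 3:F, 4:T, 8:F. ✓
3: successors {3, 4, 8}; □◇p there: 3:F, 4:T, 8:F. ✓
4: successors {1, 8}; □◇p there: 1:F, 8:F. ✗
5: successors {1, 3, 4, 5}; □◇p there: 1:F, 3:F, 4:T, 5:F. ✓
8: successors {1, 3, 4, 8}; □◇p there: 1:F, 3:F, 4:T, 8:F. ✓
— 4 worlds.
For ¬◇◇◇p:
1: ◇◇◇p is T. ✗
3: ◇◇◇p is T. ✗
4: ◇◇◇p is T. ✗
5: ◇◇◇p is T. ✗
8: ◇◇◇p is T. ✗
— 0 worlds.

4 and 0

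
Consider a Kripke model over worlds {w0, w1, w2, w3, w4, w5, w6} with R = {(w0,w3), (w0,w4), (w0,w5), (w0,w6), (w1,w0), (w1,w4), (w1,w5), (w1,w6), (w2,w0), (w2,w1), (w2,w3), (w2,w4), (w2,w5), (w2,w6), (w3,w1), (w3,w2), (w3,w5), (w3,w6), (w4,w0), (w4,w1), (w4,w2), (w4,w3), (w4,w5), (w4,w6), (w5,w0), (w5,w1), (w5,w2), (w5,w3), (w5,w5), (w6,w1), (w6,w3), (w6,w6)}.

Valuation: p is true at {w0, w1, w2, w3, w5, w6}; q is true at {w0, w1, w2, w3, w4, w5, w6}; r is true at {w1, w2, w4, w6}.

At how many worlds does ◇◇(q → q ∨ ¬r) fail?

0

w0: successors {w3, w4, w5, w6}; ◇(q → q ∨ ¬r) there: w3:T, w4:T, w5:T, w6:T. ✓
w1: successors {w0, w4, w5, w6}; ◇(q → q ∨ ¬r) there: w0:T, w4:T, w5:T, w6:T. ✓
w2: successors {w0, w1, w3, w4, w5, w6}; ◇(q → q ∨ ¬r) there: w0:T, w1:T, w3:T, w4:T, w5:T, w6:T. ✓
w3: successors {w1, w2, w5, w6}; ◇(q → q ∨ ¬r) there: w1:T, w2:T, w5:T, w6:T. ✓
w4: successors {w0, w1, w2, w3, w5, w6}; ◇(q → q ∨ ¬r) there: w0:T, w1:T, w2:T, w3:T, w5:T, w6:T. ✓
w5: successors {w0, w1, w2, w3, w5}; ◇(q → q ∨ ¬r) there: w0:T, w1:T, w2:T, w3:T, w5:T. ✓
w6: successors {w1, w3, w6}; ◇(q → q ∨ ¬r) there: w1:T, w3:T, w6:T. ✓
Satisfying worlds: {w0, w1, w2, w3, w4, w5, w6}.
So ◇◇(q → q ∨ ¬r) fails at the other 0 worlds.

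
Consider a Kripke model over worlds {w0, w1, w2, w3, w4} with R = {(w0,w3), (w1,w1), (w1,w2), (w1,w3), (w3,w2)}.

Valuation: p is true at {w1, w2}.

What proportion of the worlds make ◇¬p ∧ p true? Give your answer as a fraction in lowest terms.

w0: ◇¬p is T, p is F. ✗
w1: ◇¬p is T, p is T. ✓
w2: ◇¬p is F, p is T. ✗
w3: ◇¬p is F, p is F. ✗
w4: ◇¬p is F, p is F. ✗
That's 1 of 5 worlds, so 1/5.

1/5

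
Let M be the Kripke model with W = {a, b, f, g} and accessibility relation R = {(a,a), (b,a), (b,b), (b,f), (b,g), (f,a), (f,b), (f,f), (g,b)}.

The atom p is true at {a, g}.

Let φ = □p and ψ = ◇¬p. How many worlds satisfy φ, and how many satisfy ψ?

1 and 3

For □p:
a: successors {a}; p there: a:T. ✓
b: successors {a, b, f, g}; p there: a:T, b:F, f:F, g:T. ✗
f: successors {a, b, f}; p there: a:T, b:F, f:F. ✗
g: successors {b}; p there: b:F. ✗
— 1 world.
For ◇¬p:
a: successors {a}; ¬p there: a:F. ✗
b: successors {a, b, f, g}; ¬p there: a:F, b:T, f:T, g:F. ✓
f: successors {a, b, f}; ¬p there: a:F, b:T, f:T. ✓
g: successors {b}; ¬p there: b:T. ✓
— 3 worlds.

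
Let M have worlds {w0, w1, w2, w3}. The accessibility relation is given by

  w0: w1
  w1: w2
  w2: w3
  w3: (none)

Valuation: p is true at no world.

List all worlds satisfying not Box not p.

w0: Box not p is T. ✗
w1: Box not p is T. ✗
w2: Box not p is T. ✗
w3: Box not p is T. ✗

∅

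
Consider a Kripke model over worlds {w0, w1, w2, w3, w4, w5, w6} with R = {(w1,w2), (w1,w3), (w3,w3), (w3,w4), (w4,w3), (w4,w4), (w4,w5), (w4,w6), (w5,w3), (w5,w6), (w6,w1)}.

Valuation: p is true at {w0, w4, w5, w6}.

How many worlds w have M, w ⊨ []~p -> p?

w0: []~p is T, p is T. ✓
w1: []~p is T, p is F. ✗
w2: []~p is T, p is F. ✗
w3: []~p is F, p is F. ✓
w4: []~p is F, p is T. ✓
w5: []~p is F, p is T. ✓
w6: []~p is T, p is T. ✓
Satisfying worlds: {w0, w3, w4, w5, w6}.

5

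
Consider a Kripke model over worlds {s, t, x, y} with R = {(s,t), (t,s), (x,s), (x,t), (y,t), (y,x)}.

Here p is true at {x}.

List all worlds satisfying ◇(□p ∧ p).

s: successors {t}; □p ∧ p there: t:F. ✗
t: successors {s}; □p ∧ p there: s:F. ✗
x: successors {s, t}; □p ∧ p there: s:F, t:F. ✗
y: successors {t, x}; □p ∧ p there: t:F, x:F. ✗

∅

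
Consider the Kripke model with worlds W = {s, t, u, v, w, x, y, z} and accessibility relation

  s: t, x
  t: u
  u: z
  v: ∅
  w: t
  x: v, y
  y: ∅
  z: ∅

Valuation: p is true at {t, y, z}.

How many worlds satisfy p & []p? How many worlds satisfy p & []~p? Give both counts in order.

2 and 3

For p & []p:
s: p is F, []p is F. ✗
t: p is T, []p is F. ✗
u: p is F, []p is T. ✗
v: p is F, []p is T. ✗
w: p is F, []p is T. ✗
x: p is F, []p is F. ✗
y: p is T, []p is T. ✓
z: p is T, []p is T. ✓
— 2 worlds.
For p & []~p:
s: p is F, []~p is F. ✗
t: p is T, []~p is T. ✓
u: p is F, []~p is F. ✗
v: p is F, []~p is T. ✗
w: p is F, []~p is F. ✗
x: p is F, []~p is F. ✗
y: p is T, []~p is T. ✓
z: p is T, []~p is T. ✓
— 3 worlds.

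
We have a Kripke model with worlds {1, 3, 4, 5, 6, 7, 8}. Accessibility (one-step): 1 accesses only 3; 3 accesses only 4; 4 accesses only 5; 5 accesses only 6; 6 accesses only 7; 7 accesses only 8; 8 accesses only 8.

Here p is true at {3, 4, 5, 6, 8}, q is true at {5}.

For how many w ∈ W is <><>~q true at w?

1: successors {3}; <>~q there: 3:T. ✓
3: successors {4}; <>~q there: 4:F. ✗
4: successors {5}; <>~q there: 5:T. ✓
5: successors {6}; <>~q there: 6:T. ✓
6: successors {7}; <>~q there: 7:T. ✓
7: successors {8}; <>~q there: 8:T. ✓
8: successors {8}; <>~q there: 8:T. ✓
Satisfying worlds: {1, 4, 5, 6, 7, 8}.

6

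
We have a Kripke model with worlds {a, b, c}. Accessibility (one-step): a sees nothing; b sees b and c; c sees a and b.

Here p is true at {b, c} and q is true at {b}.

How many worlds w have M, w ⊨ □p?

a: no successors, so □p holds vacuously. ✓
b: successors {b, c}; p there: b:T, c:T. ✓
c: successors {a, b}; p there: a:F, b:T. ✗
Satisfying worlds: {a, b}.

2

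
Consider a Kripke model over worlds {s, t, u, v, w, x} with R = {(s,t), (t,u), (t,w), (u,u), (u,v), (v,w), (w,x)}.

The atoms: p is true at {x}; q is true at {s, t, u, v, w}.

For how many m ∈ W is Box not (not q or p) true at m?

s: successors {t}; not (not q or p) there: t:T. ✓
t: successors {u, w}; not (not q or p) there: u:T, w:T. ✓
u: successors {u, v}; not (not q or p) there: u:T, v:T. ✓
v: successors {w}; not (not q or p) there: w:T. ✓
w: successors {x}; not (not q or p) there: x:F. ✗
x: no successors, so Box not (not q or p) holds vacuously. ✓
Satisfying worlds: {s, t, u, v, x}.

5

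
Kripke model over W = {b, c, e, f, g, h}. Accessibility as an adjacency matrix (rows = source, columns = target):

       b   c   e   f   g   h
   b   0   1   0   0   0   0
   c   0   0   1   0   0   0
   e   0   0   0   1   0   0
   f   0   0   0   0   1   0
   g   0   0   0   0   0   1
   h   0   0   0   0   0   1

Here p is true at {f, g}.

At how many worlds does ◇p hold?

2

b: successors {c}; p there: c:F. ✗
c: successors {e}; p there: e:F. ✗
e: successors {f}; p there: f:T. ✓
f: successors {g}; p there: g:T. ✓
g: successors {h}; p there: h:F. ✗
h: successors {h}; p there: h:F. ✗
Satisfying worlds: {e, f}.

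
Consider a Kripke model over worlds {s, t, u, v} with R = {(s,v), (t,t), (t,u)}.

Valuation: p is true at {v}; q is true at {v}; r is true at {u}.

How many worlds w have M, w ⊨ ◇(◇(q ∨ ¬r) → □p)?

s: successors {v}; ◇(q ∨ ¬r) → □p there: v:T. ✓
t: successors {t, u}; ◇(q ∨ ¬r) → □p there: t:F, u:T. ✓
u: no successors, so ◇(◇(q ∨ ¬r) → □p) fails. ✗
v: no successors, so ◇(◇(q ∨ ¬r) → □p) fails. ✗
Satisfying worlds: {s, t}.

2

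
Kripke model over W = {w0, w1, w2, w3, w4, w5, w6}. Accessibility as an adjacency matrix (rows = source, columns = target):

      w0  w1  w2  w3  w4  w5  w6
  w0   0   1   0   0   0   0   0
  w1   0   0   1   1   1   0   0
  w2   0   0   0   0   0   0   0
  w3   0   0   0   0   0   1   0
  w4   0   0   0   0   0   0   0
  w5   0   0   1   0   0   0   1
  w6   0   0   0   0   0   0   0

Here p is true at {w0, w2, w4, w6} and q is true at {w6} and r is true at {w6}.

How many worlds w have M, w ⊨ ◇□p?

3

w0: successors {w1}; □p there: w1:F. ✗
w1: successors {w2, w3, w4}; □p there: w2:T, w3:F, w4:T. ✓
w2: no successors, so ◇□p fails. ✗
w3: successors {w5}; □p there: w5:T. ✓
w4: no successors, so ◇□p fails. ✗
w5: successors {w2, w6}; □p there: w2:T, w6:T. ✓
w6: no successors, so ◇□p fails. ✗
Satisfying worlds: {w1, w3, w5}.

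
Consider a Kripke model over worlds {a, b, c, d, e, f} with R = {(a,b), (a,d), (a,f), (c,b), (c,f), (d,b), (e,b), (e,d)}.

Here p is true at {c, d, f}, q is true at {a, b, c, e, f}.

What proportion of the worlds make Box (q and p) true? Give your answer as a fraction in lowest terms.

a: successors {b, d, f}; q and p there: b:F, d:F, f:T. ✗
b: no successors, so Box (q and p) holds vacuously. ✓
c: successors {b, f}; q and p there: b:F, f:T. ✗
d: successors {b}; q and p there: b:F. ✗
e: successors {b, d}; q and p there: b:F, d:F. ✗
f: no successors, so Box (q and p) holds vacuously. ✓
That's 2 of 6 worlds, so 2/6 = 1/3.

1/3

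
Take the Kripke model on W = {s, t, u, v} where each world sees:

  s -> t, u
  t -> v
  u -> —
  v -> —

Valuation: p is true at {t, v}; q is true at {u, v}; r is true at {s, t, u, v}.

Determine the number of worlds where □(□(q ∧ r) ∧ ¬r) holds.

s: successors {t, u}; □(q ∧ r) ∧ ¬r there: t:F, u:F. ✗
t: successors {v}; □(q ∧ r) ∧ ¬r there: v:F. ✗
u: no successors, so □(□(q ∧ r) ∧ ¬r) holds vacuously. ✓
v: no successors, so □(□(q ∧ r) ∧ ¬r) holds vacuously. ✓
Satisfying worlds: {u, v}.

2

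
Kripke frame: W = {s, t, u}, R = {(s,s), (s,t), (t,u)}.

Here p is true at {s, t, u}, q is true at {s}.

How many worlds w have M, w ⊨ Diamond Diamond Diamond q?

s: successors {s, t}; Diamond Diamond q there: s:T, t:F. ✓
t: successors {u}; Diamond Diamond q there: u:F. ✗
u: no successors, so Diamond Diamond Diamond q fails. ✗
Satisfying worlds: {s}.

1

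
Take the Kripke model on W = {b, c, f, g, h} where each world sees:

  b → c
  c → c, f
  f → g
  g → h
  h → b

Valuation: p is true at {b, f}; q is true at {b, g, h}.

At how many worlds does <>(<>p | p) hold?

b: successors {c}; <>p | p there: c:T. ✓
c: successors {c, f}; <>p | p there: c:T, f:T. ✓
f: successors {g}; <>p | p there: g:F. ✗
g: successors {h}; <>p | p there: h:T. ✓
h: successors {b}; <>p | p there: b:T. ✓
Satisfying worlds: {b, c, g, h}.

4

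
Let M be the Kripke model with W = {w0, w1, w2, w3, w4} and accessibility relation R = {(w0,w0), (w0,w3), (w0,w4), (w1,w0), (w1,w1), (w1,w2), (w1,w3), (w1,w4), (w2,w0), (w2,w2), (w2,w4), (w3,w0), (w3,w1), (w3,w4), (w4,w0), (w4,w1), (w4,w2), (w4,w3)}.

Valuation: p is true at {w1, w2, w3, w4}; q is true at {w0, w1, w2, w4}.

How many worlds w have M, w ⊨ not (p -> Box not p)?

w0: p -> Box not p is T. ✗
w1: p -> Box not p is F. ✓
w2: p -> Box not p is F. ✓
w3: p -> Box not p is F. ✓
w4: p -> Box not p is F. ✓
Satisfying worlds: {w1, w2, w3, w4}.

4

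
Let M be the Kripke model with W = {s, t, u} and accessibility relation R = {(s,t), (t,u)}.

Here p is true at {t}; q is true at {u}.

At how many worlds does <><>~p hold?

1

s: successors {t}; <>~p there: t:T. ✓
t: successors {u}; <>~p there: u:F. ✗
u: no successors, so <><>~p fails. ✗
Satisfying worlds: {s}.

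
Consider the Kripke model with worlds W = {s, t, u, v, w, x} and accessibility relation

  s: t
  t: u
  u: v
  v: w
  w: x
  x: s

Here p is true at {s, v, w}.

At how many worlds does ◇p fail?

3

s: successors {t}; p there: t:F. ✗
t: successors {u}; p there: u:F. ✗
u: successors {v}; p there: v:T. ✓
v: successors {w}; p there: w:T. ✓
w: successors {x}; p there: x:F. ✗
x: successors {s}; p there: s:T. ✓
Satisfying worlds: {u, v, x}.
So ◇p fails at the other 3 worlds.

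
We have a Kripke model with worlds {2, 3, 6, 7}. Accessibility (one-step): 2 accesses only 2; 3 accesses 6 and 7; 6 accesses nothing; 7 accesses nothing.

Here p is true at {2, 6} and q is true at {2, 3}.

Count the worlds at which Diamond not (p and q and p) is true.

2: successors {2}; not (p and q and p) there: 2:F. ✗
3: successors {6, 7}; not (p and q and p) there: 6:T, 7:T. ✓
6: no successors, so Diamond not (p and q and p) fails. ✗
7: no successors, so Diamond not (p and q and p) fails. ✗
Satisfying worlds: {3}.

1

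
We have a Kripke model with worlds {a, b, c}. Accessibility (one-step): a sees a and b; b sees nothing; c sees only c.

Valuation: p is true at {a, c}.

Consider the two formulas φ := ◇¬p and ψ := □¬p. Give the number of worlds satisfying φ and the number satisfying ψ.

1 and 1

For ◇¬p:
a: successors {a, b}; ¬p there: a:F, b:T. ✓
b: no successors, so ◇¬p fails. ✗
c: successors {c}; ¬p there: c:F. ✗
— 1 world.
For □¬p:
a: successors {a, b}; ¬p there: a:F, b:T. ✗
b: no successors, so □¬p holds vacuously. ✓
c: successors {c}; ¬p there: c:F. ✗
— 1 world.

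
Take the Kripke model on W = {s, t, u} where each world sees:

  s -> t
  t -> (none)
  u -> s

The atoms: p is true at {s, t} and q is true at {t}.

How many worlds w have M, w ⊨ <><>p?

1

s: successors {t}; <>p there: t:F. ✗
t: no successors, so <><>p fails. ✗
u: successors {s}; <>p there: s:T. ✓
Satisfying worlds: {u}.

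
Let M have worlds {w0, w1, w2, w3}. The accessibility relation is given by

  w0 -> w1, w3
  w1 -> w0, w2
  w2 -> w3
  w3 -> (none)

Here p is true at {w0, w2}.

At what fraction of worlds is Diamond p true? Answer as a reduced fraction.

1/4

w0: successors {w1, w3}; p there: w1:F, w3:F. ✗
w1: successors {w0, w2}; p there: w0:T, w2:T. ✓
w2: successors {w3}; p there: w3:F. ✗
w3: no successors, so Diamond p fails. ✗
That's 1 of 4 worlds, so 1/4.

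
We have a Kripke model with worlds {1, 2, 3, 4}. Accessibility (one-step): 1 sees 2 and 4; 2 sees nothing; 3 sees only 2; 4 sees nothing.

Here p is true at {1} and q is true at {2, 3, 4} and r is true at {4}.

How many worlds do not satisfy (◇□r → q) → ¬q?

3

1: ◇□r → q is F, ¬q is T. ✓
2: ◇□r → q is T, ¬q is F. ✗
3: ◇□r → q is T, ¬q is F. ✗
4: ◇□r → q is T, ¬q is F. ✗
Satisfying worlds: {1}.
So (◇□r → q) → ¬q fails at the other 3 worlds.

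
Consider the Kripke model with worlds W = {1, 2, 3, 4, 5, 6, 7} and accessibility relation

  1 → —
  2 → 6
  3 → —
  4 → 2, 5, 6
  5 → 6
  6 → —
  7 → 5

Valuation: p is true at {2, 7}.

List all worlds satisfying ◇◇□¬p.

1: no successors, so ◇◇□¬p fails. ✗
2: successors {6}; ◇□¬p there: 6:F. ✗
3: no successors, so ◇◇□¬p fails. ✗
4: successors {2, 5, 6}; ◇□¬p there: 2:T, 5:T, 6:F. ✓
5: successors {6}; ◇□¬p there: 6:F. ✗
6: no successors, so ◇◇□¬p fails. ✗
7: successors {5}; ◇□¬p there: 5:T. ✓

{4, 7}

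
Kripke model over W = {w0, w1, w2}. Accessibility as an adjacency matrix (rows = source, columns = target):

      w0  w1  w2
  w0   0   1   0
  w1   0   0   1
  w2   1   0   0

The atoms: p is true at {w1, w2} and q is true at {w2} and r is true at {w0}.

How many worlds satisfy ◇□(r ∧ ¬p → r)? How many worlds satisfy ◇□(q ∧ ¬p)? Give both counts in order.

For ◇□(r ∧ ¬p → r):
w0: successors {w1}; □(r ∧ ¬p → r) there: w1:T. ✓
w1: successors {w2}; □(r ∧ ¬p → r) there: w2:T. ✓
w2: successors {w0}; □(r ∧ ¬p → r) there: w0:T. ✓
— 3 worlds.
For ◇□(q ∧ ¬p):
w0: successors {w1}; □(q ∧ ¬p) there: w1:F. ✗
w1: successors {w2}; □(q ∧ ¬p) there: w2:F. ✗
w2: successors {w0}; □(q ∧ ¬p) there: w0:F. ✗
— 0 worlds.

3 and 0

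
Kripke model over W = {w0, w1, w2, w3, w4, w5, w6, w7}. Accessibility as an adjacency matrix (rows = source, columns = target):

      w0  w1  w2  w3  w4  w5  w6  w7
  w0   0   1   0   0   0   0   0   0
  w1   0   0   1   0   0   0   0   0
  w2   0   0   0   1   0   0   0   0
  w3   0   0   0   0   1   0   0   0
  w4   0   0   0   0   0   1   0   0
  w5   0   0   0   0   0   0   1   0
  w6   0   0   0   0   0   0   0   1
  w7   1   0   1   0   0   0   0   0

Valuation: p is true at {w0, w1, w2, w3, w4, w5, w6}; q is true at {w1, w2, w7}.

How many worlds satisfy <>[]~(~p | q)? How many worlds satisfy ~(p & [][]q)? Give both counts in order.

For <>[]~(~p | q):
w0: successors {w1}; []~(~p | q) there: w1:F. ✗
w1: successors {w2}; []~(~p | q) there: w2:T. ✓
w2: successors {w3}; []~(~p | q) there: w3:T. ✓
w3: successors {w4}; []~(~p | q) there: w4:T. ✓
w4: successors {w5}; []~(~p | q) there: w5:T. ✓
w5: successors {w6}; []~(~p | q) there: w6:F. ✗
w6: successors {w7}; []~(~p | q) there: w7:F. ✗
w7: successors {w0, w2}; []~(~p | q) there: w0:F, w2:T. ✓
— 5 worlds.
For ~(p & [][]q):
w0: p & [][]q is T. ✗
w1: p & [][]q is F. ✓
w2: p & [][]q is F. ✓
w3: p & [][]q is F. ✓
w4: p & [][]q is F. ✓
w5: p & [][]q is T. ✗
w6: p & [][]q is F. ✓
w7: p & [][]q is F. ✓
— 6 worlds.

5 and 6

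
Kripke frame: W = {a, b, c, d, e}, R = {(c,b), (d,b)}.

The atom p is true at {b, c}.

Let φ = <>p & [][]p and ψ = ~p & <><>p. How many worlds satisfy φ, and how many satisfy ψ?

For <>p & [][]p:
a: <>p is F, [][]p is T. ✗
b: <>p is F, [][]p is T. ✗
c: <>p is T, [][]p is T. ✓
d: <>p is T, [][]p is T. ✓
e: <>p is F, [][]p is T. ✗
— 2 worlds.
For ~p & <><>p:
a: ~p is T, <><>p is F. ✗
b: ~p is F, <><>p is F. ✗
c: ~p is F, <><>p is F. ✗
d: ~p is T, <><>p is F. ✗
e: ~p is T, <><>p is F. ✗
— 0 worlds.

2 and 0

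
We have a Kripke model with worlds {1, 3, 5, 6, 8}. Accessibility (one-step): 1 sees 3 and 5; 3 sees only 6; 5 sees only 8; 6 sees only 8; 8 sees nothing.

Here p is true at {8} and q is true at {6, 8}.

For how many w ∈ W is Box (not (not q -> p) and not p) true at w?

2

1: successors {3, 5}; not (not q -> p) and not p there: 3:T, 5:T. ✓
3: successors {6}; not (not q -> p) and not p there: 6:F. ✗
5: successors {8}; not (not q -> p) and not p there: 8:F. ✗
6: successors {8}; not (not q -> p) and not p there: 8:F. ✗
8: no successors, so Box (not (not q -> p) and not p) holds vacuously. ✓
Satisfying worlds: {1, 8}.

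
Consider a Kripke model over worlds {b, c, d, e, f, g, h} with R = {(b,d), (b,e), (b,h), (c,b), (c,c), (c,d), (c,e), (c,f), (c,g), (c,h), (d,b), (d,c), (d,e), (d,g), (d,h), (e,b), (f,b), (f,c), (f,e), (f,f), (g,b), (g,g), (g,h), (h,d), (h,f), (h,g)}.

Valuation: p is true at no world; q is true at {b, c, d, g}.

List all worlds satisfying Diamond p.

b: successors {d, e, h}; p there: d:F, e:F, h:F. ✗
c: successors {b, c, d, e, f, g, h}; p there: b:F, c:F, d:F, e:F, f:F, g:F, h:F. ✗
d: successors {b, c, e, g, h}; p there: b:F, c:F, e:F, g:F, h:F. ✗
e: successors {b}; p there: b:F. ✗
f: successors {b, c, e, f}; p there: b:F, c:F, e:F, f:F. ✗
g: successors {b, g, h}; p there: b:F, g:F, h:F. ✗
h: successors {d, f, g}; p there: d:F, f:F, g:F. ✗

∅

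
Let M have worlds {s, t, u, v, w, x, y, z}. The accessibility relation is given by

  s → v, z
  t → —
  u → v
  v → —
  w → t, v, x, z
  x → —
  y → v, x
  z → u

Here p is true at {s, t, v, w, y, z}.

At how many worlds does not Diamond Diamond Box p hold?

s: Diamond Diamond Box p is T. ✗
t: Diamond Diamond Box p is F. ✓
u: Diamond Diamond Box p is F. ✓
v: Diamond Diamond Box p is F. ✓
w: Diamond Diamond Box p is T. ✗
x: Diamond Diamond Box p is F. ✓
y: Diamond Diamond Box p is F. ✓
z: Diamond Diamond Box p is T. ✗
Satisfying worlds: {t, u, v, x, y}.

5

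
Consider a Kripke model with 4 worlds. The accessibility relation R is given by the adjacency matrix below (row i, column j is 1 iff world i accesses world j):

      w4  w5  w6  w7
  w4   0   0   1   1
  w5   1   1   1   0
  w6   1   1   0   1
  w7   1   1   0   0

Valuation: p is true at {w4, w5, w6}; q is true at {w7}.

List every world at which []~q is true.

{w5, w7}

w4: successors {w6, w7}; ~q there: w6:T, w7:F. ✗
w5: successors {w4, w5, w6}; ~q there: w4:T, w5:T, w6:T. ✓
w6: successors {w4, w5, w7}; ~q there: w4:T, w5:T, w7:F. ✗
w7: successors {w4, w5}; ~q there: w4:T, w5:T. ✓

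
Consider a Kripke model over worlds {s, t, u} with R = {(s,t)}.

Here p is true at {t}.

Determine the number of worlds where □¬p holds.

s: successors {t}; ¬p there: t:F. ✗
t: no successors, so □¬p holds vacuously. ✓
u: no successors, so □¬p holds vacuously. ✓
Satisfying worlds: {t, u}.

2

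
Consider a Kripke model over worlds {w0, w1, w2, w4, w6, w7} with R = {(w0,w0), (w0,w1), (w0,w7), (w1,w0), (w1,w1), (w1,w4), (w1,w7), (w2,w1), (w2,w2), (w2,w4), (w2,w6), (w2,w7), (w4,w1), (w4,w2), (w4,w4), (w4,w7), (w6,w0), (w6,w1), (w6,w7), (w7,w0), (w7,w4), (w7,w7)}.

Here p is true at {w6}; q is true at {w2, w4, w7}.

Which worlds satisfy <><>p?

{w2, w4}

w0: successors {w0, w1, w7}; <>p there: w0:F, w1:F, w7:F. ✗
w1: successors {w0, w1, w4, w7}; <>p there: w0:F, w1:F, w4:F, w7:F. ✗
w2: successors {w1, w2, w4, w6, w7}; <>p there: w1:F, w2:T, w4:F, w6:F, w7:F. ✓
w4: successors {w1, w2, w4, w7}; <>p there: w1:F, w2:T, w4:F, w7:F. ✓
w6: successors {w0, w1, w7}; <>p there: w0:F, w1:F, w7:F. ✗
w7: successors {w0, w4, w7}; <>p there: w0:F, w4:F, w7:F. ✗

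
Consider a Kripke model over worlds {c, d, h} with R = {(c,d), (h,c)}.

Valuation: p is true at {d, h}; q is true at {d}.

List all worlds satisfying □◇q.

c: successors {d}; ◇q there: d:F. ✗
d: no successors, so □◇q holds vacuously. ✓
h: successors {c}; ◇q there: c:T. ✓

{d, h}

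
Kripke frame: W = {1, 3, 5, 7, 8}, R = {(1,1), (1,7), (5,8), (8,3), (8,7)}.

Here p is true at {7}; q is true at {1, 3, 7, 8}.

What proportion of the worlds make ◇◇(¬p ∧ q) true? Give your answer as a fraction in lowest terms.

2/5

1: successors {1, 7}; ◇(¬p ∧ q) there: 1:T, 7:F. ✓
3: no successors, so ◇◇(¬p ∧ q) fails. ✗
5: successors {8}; ◇(¬p ∧ q) there: 8:T. ✓
7: no successors, so ◇◇(¬p ∧ q) fails. ✗
8: successors {3, 7}; ◇(¬p ∧ q) there: 3:F, 7:F. ✗
That's 2 of 5 worlds, so 2/5.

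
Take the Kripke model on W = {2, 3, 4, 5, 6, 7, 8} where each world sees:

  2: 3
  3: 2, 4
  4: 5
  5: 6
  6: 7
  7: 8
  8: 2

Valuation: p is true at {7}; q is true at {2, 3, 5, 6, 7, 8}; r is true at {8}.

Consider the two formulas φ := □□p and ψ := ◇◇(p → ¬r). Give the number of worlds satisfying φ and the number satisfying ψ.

1 and 7

For □□p:
2: successors {3}; □p there: 3:F. ✗
3: successors {2, 4}; □p there: 2:F, 4:F. ✗
4: successors {5}; □p there: 5:F. ✗
5: successors {6}; □p there: 6:T. ✓
6: successors {7}; □p there: 7:F. ✗
7: successors {8}; □p there: 8:F. ✗
8: successors {2}; □p there: 2:F. ✗
— 1 world.
For ◇◇(p → ¬r):
2: successors {3}; ◇(p → ¬r) there: 3:T. ✓
3: successors {2, 4}; ◇(p → ¬r) there: 2:T, 4:T. ✓
4: successors {5}; ◇(p → ¬r) there: 5:T. ✓
5: successors {6}; ◇(p → ¬r) there: 6:T. ✓
6: successors {7}; ◇(p → ¬r) there: 7:T. ✓
7: successors {8}; ◇(p → ¬r) there: 8:T. ✓
8: successors {2}; ◇(p → ¬r) there: 2:T. ✓
— 7 worlds.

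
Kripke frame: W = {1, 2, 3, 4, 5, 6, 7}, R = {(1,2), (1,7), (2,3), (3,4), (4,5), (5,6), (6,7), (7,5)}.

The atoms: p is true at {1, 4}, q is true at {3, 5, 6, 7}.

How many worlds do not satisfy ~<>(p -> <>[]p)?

1: <>(p -> <>[]p) is T. ✗
2: <>(p -> <>[]p) is T. ✗
3: <>(p -> <>[]p) is F. ✓
4: <>(p -> <>[]p) is T. ✗
5: <>(p -> <>[]p) is T. ✗
6: <>(p -> <>[]p) is T. ✗
7: <>(p -> <>[]p) is T. ✗
Satisfying worlds: {3}.
So ~<>(p -> <>[]p) fails at the other 6 worlds.

6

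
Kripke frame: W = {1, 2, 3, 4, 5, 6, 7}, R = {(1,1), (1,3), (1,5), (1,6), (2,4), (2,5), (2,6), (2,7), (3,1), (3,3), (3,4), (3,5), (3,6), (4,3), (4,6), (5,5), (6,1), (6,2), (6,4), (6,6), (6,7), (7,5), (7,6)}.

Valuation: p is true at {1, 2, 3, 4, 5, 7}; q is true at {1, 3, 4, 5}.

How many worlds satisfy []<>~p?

2

1: successors {1, 3, 5, 6}; <>~p there: 1:T, 3:T, 5:F, 6:T. ✗
2: successors {4, 5, 6, 7}; <>~p there: 4:T, 5:F, 6:T, 7:T. ✗
3: successors {1, 3, 4, 5, 6}; <>~p there: 1:T, 3:T, 4:T, 5:F, 6:T. ✗
4: successors {3, 6}; <>~p there: 3:T, 6:T. ✓
5: successors {5}; <>~p there: 5:F. ✗
6: successors {1, 2, 4, 6, 7}; <>~p there: 1:T, 2:T, 4:T, 6:T, 7:T. ✓
7: successors {5, 6}; <>~p there: 5:F, 6:T. ✗
Satisfying worlds: {4, 6}.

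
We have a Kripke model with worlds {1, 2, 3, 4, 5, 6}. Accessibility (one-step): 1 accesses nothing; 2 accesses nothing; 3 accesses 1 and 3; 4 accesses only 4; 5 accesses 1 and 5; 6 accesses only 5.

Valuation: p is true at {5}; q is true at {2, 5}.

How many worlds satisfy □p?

3

1: no successors, so □p holds vacuously. ✓
2: no successors, so □p holds vacuously. ✓
3: successors {1, 3}; p there: 1:F, 3:F. ✗
4: successors {4}; p there: 4:F. ✗
5: successors {1, 5}; p there: 1:F, 5:T. ✗
6: successors {5}; p there: 5:T. ✓
Satisfying worlds: {1, 2, 6}.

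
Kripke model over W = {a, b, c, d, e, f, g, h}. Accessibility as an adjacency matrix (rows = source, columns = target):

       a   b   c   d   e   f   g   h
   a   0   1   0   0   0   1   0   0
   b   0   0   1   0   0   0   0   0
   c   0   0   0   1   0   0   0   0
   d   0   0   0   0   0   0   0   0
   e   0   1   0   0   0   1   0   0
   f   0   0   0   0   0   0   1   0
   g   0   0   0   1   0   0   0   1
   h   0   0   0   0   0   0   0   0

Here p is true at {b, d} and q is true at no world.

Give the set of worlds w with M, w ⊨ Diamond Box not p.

a: successors {b, f}; Box not p there: b:T, f:T. ✓
b: successors {c}; Box not p there: c:F. ✗
c: successors {d}; Box not p there: d:T. ✓
d: no successors, so Diamond Box not p fails. ✗
e: successors {b, f}; Box not p there: b:T, f:T. ✓
f: successors {g}; Box not p there: g:F. ✗
g: successors {d, h}; Box not p there: d:T, h:T. ✓
h: no successors, so Diamond Box not p fails. ✗

{a, c, e, g}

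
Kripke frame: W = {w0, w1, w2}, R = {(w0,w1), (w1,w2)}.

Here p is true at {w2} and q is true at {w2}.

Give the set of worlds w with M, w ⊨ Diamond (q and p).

w0: successors {w1}; q and p there: w1:F. ✗
w1: successors {w2}; q and p there: w2:T. ✓
w2: no successors, so Diamond (q and p) fails. ✗

{w1}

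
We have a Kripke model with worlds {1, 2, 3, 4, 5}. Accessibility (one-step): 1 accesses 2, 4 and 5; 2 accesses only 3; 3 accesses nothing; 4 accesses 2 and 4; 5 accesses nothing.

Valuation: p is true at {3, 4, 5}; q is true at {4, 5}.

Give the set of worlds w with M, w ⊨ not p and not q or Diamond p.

1: not p and not q is T, Diamond p is T. ✓
2: not p and not q is T, Diamond p is T. ✓
3: not p and not q is F, Diamond p is F. ✗
4: not p and not q is F, Diamond p is T. ✓
5: not p and not q is F, Diamond p is F. ✗

{1, 2, 4}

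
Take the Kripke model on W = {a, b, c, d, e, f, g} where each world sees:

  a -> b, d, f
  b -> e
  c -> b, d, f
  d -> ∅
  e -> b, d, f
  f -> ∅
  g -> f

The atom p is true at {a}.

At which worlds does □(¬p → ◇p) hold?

a: successors {b, d, f}; ¬p → ◇p there: b:F, d:F, f:F. ✗
b: successors {e}; ¬p → ◇p there: e:F. ✗
c: successors {b, d, f}; ¬p → ◇p there: b:F, d:F, f:F. ✗
d: no successors, so □(¬p → ◇p) holds vacuously. ✓
e: successors {b, d, f}; ¬p → ◇p there: b:F, d:F, f:F. ✗
f: no successors, so □(¬p → ◇p) holds vacuously. ✓
g: successors {f}; ¬p → ◇p there: f:F. ✗

{d, f}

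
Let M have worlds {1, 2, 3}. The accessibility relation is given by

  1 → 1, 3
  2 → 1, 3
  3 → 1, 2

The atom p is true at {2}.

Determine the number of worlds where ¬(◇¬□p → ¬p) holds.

1

1: ◇¬□p → ¬p is T. ✗
2: ◇¬□p → ¬p is F. ✓
3: ◇¬□p → ¬p is T. ✗
Satisfying worlds: {2}.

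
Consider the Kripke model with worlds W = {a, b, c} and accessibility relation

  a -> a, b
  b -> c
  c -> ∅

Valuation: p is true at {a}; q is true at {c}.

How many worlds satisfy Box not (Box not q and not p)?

2

a: successors {a, b}; not (Box not q and not p) there: a:T, b:T. ✓
b: successors {c}; not (Box not q and not p) there: c:F. ✗
c: no successors, so Box not (Box not q and not p) holds vacuously. ✓
Satisfying worlds: {a, c}.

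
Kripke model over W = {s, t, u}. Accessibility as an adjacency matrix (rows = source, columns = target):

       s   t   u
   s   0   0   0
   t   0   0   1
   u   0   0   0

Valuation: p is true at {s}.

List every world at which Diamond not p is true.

s: no successors, so Diamond not p fails. ✗
t: successors {u}; not p there: u:T. ✓
u: no successors, so Diamond not p fails. ✗

{t}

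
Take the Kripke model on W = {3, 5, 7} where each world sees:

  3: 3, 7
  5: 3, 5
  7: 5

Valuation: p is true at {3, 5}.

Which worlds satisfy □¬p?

∅

3: successors {3, 7}; ¬p there: 3:F, 7:T. ✗
5: successors {3, 5}; ¬p there: 3:F, 5:F. ✗
7: successors {5}; ¬p there: 5:F. ✗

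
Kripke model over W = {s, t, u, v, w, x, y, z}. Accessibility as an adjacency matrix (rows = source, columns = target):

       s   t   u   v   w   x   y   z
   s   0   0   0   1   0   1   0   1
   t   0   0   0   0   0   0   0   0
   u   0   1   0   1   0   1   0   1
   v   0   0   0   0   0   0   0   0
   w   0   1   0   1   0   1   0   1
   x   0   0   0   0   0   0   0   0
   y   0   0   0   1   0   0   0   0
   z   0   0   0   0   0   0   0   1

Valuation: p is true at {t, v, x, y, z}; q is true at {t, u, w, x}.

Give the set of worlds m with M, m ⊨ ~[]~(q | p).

{s, u, w, y, z}

s: []~(q | p) is F. ✓
t: []~(q | p) is T. ✗
u: []~(q | p) is F. ✓
v: []~(q | p) is T. ✗
w: []~(q | p) is F. ✓
x: []~(q | p) is T. ✗
y: []~(q | p) is F. ✓
z: []~(q | p) is F. ✓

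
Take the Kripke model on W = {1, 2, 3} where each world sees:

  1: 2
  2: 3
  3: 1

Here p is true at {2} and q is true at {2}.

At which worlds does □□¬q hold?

{1, 2}

1: successors {2}; □¬q there: 2:T. ✓
2: successors {3}; □¬q there: 3:T. ✓
3: successors {1}; □¬q there: 1:F. ✗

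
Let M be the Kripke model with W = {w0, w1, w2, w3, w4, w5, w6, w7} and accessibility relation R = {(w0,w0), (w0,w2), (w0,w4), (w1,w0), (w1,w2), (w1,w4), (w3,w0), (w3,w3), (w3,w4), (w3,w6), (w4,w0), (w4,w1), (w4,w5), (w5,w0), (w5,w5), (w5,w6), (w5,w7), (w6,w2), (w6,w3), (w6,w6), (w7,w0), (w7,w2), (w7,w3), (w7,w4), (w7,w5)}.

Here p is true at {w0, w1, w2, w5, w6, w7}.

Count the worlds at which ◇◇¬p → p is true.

6

w0: ◇◇¬p is T, p is T. ✓
w1: ◇◇¬p is T, p is T. ✓
w2: ◇◇¬p is F, p is T. ✓
w3: ◇◇¬p is T, p is F. ✗
w4: ◇◇¬p is T, p is F. ✗
w5: ◇◇¬p is T, p is T. ✓
w6: ◇◇¬p is T, p is T. ✓
w7: ◇◇¬p is T, p is T. ✓
Satisfying worlds: {w0, w1, w2, w5, w6, w7}.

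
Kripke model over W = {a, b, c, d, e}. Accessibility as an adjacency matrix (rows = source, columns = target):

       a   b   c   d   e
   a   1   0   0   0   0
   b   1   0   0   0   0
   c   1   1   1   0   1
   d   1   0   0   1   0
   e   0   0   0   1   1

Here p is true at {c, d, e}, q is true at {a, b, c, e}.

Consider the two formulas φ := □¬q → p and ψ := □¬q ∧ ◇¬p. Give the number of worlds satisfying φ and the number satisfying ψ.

5 and 0

For □¬q → p:
a: □¬q is F, p is F. ✓
b: □¬q is F, p is F. ✓
c: □¬q is F, p is T. ✓
d: □¬q is F, p is T. ✓
e: □¬q is F, p is T. ✓
— 5 worlds.
For □¬q ∧ ◇¬p:
a: □¬q is F, ◇¬p is T. ✗
b: □¬q is F, ◇¬p is T. ✗
c: □¬q is F, ◇¬p is T. ✗
d: □¬q is F, ◇¬p is T. ✗
e: □¬q is F, ◇¬p is F. ✗
— 0 worlds.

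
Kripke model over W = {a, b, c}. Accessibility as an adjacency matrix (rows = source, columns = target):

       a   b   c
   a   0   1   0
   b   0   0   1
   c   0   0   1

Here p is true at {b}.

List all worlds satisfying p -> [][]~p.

a: p is F, [][]~p is T. ✓
b: p is T, [][]~p is T. ✓
c: p is F, [][]~p is T. ✓

{a, b, c}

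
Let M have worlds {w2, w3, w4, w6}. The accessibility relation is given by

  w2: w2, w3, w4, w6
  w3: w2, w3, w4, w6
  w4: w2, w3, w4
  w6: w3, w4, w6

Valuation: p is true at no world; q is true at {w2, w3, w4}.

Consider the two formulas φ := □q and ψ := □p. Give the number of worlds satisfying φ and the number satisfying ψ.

For □q:
w2: successors {w2, w3, w4, w6}; q there: w2:T, w3:T, w4:T, w6:F. ✗
w3: successors {w2, w3, w4, w6}; q there: w2:T, w3:T, w4:T, w6:F. ✗
w4: successors {w2, w3, w4}; q there: w2:T, w3:T, w4:T. ✓
w6: successors {w3, w4, w6}; q there: w3:T, w4:T, w6:F. ✗
— 1 world.
For □p:
w2: successors {w2, w3, w4, w6}; p there: w2:F, w3:F, w4:F, w6:F. ✗
w3: successors {w2, w3, w4, w6}; p there: w2:F, w3:F, w4:F, w6:F. ✗
w4: successors {w2, w3, w4}; p there: w2:F, w3:F, w4:F. ✗
w6: successors {w3, w4, w6}; p there: w3:F, w4:F, w6:F. ✗
— 0 worlds.

1 and 0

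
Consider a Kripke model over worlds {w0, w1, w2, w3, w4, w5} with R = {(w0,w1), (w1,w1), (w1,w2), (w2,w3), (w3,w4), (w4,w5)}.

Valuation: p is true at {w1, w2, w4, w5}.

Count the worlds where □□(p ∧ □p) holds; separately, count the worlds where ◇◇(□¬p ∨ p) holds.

For □□(p ∧ □p):
w0: successors {w1}; □(p ∧ □p) there: w1:F. ✗
w1: successors {w1, w2}; □(p ∧ □p) there: w1:F, w2:F. ✗
w2: successors {w3}; □(p ∧ □p) there: w3:T. ✓
w3: successors {w4}; □(p ∧ □p) there: w4:T. ✓
w4: successors {w5}; □(p ∧ □p) there: w5:T. ✓
w5: no successors, so □□(p ∧ □p) holds vacuously. ✓
— 4 worlds.
For ◇◇(□¬p ∨ p):
w0: successors {w1}; ◇(□¬p ∨ p) there: w1:T. ✓
w1: successors {w1, w2}; ◇(□¬p ∨ p) there: w1:T, w2:F. ✓
w2: successors {w3}; ◇(□¬p ∨ p) there: w3:T. ✓
w3: successors {w4}; ◇(□¬p ∨ p) there: w4:T. ✓
w4: successors {w5}; ◇(□¬p ∨ p) there: w5:F. ✗
w5: no successors, so ◇◇(□¬p ∨ p) fails. ✗
— 4 worlds.

4 and 4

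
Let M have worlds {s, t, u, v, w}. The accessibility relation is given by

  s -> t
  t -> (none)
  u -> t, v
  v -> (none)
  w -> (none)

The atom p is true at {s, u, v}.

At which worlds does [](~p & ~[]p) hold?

{t, v, w}

s: successors {t}; ~p & ~[]p there: t:F. ✗
t: no successors, so [](~p & ~[]p) holds vacuously. ✓
u: successors {t, v}; ~p & ~[]p there: t:F, v:F. ✗
v: no successors, so [](~p & ~[]p) holds vacuously. ✓
w: no successors, so [](~p & ~[]p) holds vacuously. ✓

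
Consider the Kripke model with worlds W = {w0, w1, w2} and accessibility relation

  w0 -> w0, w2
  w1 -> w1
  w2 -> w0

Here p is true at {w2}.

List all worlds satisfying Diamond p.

w0: successors {w0, w2}; p there: w0:F, w2:T. ✓
w1: successors {w1}; p there: w1:F. ✗
w2: successors {w0}; p there: w0:F. ✗

{w0}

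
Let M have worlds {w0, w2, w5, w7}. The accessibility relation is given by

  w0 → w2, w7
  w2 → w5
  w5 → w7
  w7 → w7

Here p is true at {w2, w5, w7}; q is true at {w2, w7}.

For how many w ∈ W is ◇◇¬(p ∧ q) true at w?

w0: successors {w2, w7}; ◇¬(p ∧ q) there: w2:T, w7:F. ✓
w2: successors {w5}; ◇¬(p ∧ q) there: w5:F. ✗
w5: successors {w7}; ◇¬(p ∧ q) there: w7:F. ✗
w7: successors {w7}; ◇¬(p ∧ q) there: w7:F. ✗
Satisfying worlds: {w0}.

1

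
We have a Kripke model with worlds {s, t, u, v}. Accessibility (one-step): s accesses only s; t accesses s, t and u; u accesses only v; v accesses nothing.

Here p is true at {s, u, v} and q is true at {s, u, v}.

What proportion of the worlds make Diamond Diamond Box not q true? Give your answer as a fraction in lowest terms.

1/4

s: successors {s}; Diamond Box not q there: s:F. ✗
t: successors {s, t, u}; Diamond Box not q there: s:F, t:F, u:T. ✓
u: successors {v}; Diamond Box not q there: v:F. ✗
v: no successors, so Diamond Diamond Box not q fails. ✗
That's 1 of 4 worlds, so 1/4.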